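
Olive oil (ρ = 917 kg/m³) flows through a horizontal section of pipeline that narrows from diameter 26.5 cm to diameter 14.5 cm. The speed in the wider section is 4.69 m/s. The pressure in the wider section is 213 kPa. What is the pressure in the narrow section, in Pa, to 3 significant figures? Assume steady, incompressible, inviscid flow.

The volume flow rate is constant, so v₂ = (A₁/A₂)v₁ = (552/165)·4.69 = 15.7 m/s.
With no height change, Bernoulli's equation is P₁ + ½ρv₁² = P₂ + ½ρv₂².
P₂ = P₁ − ½ρ(v₂² − v₁²) = 213000 − ½·917·(15.7² − 4.69²) = 213000 − 102000 = 111000 Pa.

P₂ ≈ 111000 Pa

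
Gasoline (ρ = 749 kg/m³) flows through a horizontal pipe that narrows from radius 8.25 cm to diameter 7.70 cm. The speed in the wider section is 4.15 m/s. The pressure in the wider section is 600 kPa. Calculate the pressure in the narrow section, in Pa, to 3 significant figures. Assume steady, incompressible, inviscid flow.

Continuity gives A₁v₁ = A₂v₂, so v₂ = (214 cm²)/(46.6 cm²) × 4.15 m/s = 19.1 m/s.
With no height change, Bernoulli's equation is P₁ + ½ρv₁² = P₂ + ½ρv₂².
P₂ = P₁ − ½ρ(v₂² − v₁²) = 600000 − ½·749·(19.1² − 4.15²) = 600000 − 130000 = 470000 Pa.

P₂ = 470000 Pa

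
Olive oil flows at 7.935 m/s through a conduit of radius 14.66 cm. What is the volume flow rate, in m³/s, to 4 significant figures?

0.5358 m³/s

Q = A·v = 0.06752 m² × 7.935 m/s = 0.5358 m³/s.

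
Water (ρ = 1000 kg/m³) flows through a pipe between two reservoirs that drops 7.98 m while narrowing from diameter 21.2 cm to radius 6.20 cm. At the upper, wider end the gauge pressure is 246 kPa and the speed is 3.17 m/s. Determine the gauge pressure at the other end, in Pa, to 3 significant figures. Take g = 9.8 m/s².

The volume flow rate is constant, so v₂ = (A₁/A₂)v₁ = (353/121)·3.17 = 9.27 m/s.
Bernoulli: P₁ + ½ρv₁² + ρg h₁ = P₂ + ½ρv₂² + ρg h₂, so P₂ = P₁ + ½ρ(v₁² − v₂²) − ρg(h₂ − h₁).
P₂ = 246000 + ½·1000·(3.17² − 9.27²) − 1000·9.8·(−7.98) = 246000 + (-37900) − (-78200) = 286000 Pa.

286000 Pa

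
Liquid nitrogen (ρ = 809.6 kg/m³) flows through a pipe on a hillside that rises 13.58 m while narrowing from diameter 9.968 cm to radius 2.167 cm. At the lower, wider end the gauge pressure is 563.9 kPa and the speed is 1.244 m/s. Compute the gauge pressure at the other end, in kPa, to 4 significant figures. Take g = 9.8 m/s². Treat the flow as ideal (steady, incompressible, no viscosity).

P₂ ≈ 439.3 kPa

By continuity, v₂ = v₁·A₁/A₂ = 1.244·(78.04/14.75) = 6.580 m/s.
Applying Bernoulli between the two ends and solving for P₂: P₂ = P₁ + ½ρ(v₁² − v₂²) − ρgΔh.
P₂ = 563900 + ½·809.6·(1.244² − 6.580²) − 809.6·9.8·(+13.58) = 563900 + (-16900) − (107700) = 439300 Pa.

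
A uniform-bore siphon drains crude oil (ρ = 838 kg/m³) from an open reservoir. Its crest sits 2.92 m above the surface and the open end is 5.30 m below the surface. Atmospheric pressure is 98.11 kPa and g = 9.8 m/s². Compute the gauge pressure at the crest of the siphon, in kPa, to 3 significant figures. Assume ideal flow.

Bernoulli surface→outlet gives ½v² = g·h_out, so v = √(2·9.8·5.30) = 10.2 m/s.
The bore is uniform, so the speed at the crest is the same v. Bernoulli surface→crest: P_atm = P_top + ½ρv² + ρg·h_top.
P_top = 98110 − ½·838·10.2² − 838·9.8·2.92 = 30600 Pa. So P_gauge = P_top − P_atm = -67500 Pa.

-67.5 kPa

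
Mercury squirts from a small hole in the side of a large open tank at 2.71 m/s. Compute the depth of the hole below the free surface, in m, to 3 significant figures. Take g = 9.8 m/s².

Inverting v = √(2gh) gives h = v² / 2g.
h = 2.71²/(2·9.8) = 7.34/19.60 = 0.375 m.

h ≈ 0.375 m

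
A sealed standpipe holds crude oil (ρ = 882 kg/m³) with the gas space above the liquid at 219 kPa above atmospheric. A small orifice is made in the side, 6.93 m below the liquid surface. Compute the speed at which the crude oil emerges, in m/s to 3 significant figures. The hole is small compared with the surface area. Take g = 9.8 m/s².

Take point 1 at the surface (v₁ ≈ 0) and point 2 at the hole (at atmospheric pressure). Bernoulli: P₁ + ρg h = P_atm + ½ρv₂².
With P₁ − P_atm = 219000 Pa, v₂ = √(2gh + 2ΔP/ρ) = √(2·9.8·6.93 + 2·219000/882) = 25.1 m/s.

25.1 m/s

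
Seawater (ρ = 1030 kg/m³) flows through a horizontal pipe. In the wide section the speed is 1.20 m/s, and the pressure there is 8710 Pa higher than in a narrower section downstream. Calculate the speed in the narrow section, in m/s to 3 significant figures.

v₂ ≈ 4.28 m/s

Along the level pipe P + ½ρv² is conserved, hence v₂² = v₁² + 2(P₁ − P₂)/ρ.
v₂ = √(1.20² + 2·8710/1030) = √(1.44 + 16.9) = 4.28 m/s.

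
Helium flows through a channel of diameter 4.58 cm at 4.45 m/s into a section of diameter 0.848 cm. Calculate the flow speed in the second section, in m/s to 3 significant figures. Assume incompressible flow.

v₂ ≈ 130 m/s

Continuity gives A₁v₁ = A₂v₂, so v₂ = (16.5 cm²)/(0.565 cm²) × 4.45 m/s = 130 m/s.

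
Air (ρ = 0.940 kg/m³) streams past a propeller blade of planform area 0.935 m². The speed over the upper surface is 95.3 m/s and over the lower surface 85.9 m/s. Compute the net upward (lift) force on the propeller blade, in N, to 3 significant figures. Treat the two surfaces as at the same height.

With equal heights on the two surfaces, Bernoulli gives P_lower − P_upper = ½ρ(v_upper² − v_lower²).
ΔP = ½·0.940·(95.3² − 85.9²) = 801 Pa.
Lift = ΔP · A = 801 × 0.935 = 749 N.

F ≈ 749 N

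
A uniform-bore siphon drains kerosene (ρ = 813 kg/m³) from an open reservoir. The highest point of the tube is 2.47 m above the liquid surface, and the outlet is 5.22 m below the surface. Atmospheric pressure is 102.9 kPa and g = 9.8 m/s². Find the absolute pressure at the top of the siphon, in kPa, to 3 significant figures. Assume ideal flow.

Bernoulli surface→outlet gives ½v² = g·h_out, so v = √(2·9.8·5.22) = 10.1 m/s.
The bore is uniform, so the speed at the crest is the same v. Bernoulli surface→crest: P_atm = P_top + ½ρv² + ρg·h_top.
P_top = 102900 − ½·813·10.1² − 813·9.8·2.47 = 41600 Pa.

P_top ≈ 41.6 kPa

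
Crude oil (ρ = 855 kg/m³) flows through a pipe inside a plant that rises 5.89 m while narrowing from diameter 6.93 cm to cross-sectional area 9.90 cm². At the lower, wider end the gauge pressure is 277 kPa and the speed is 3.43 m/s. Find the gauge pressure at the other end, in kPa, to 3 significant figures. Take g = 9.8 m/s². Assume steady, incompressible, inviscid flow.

Mass conservation (A₁v₁ = A₂v₂) gives v₂ = 3.43 × 37.7/9.90 = 13.1 m/s.
Applying Bernoulli between the two ends and solving for P₂: P₂ = P₁ + ½ρ(v₁² − v₂²) − ρgΔh.
P₂ = 277000 + ½·855·(3.43² − 13.1²) − 855·9.8·(+5.89) = 277000 + (-68000) − (49400) = 160000 Pa.

P₂ ≈ 160 kPa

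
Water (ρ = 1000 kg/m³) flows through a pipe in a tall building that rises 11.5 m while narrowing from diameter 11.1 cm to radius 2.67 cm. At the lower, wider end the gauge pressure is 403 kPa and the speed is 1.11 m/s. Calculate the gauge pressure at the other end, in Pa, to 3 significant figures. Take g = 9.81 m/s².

279000 Pa

By continuity, v₂ = v₁·A₁/A₂ = 1.11·(96.8/22.4) = 4.80 m/s.
Energy conservation along the streamline gives P₂ = P₁ − ½ρ(v₂² − v₁²) − ρg(h₂ − h₁).
P₂ = 403000 + ½·1000·(1.11² − 4.80²) − 1000·9.81·(+11.5) = 403000 + (-10900) − (113000) = 279000 Pa.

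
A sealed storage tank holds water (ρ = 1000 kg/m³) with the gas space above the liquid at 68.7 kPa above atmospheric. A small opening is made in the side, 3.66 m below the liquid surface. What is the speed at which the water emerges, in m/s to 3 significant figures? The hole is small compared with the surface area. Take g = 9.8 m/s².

Take point 1 at the surface (v₁ ≈ 0) and point 2 at the hole (at atmospheric pressure). Bernoulli: P₁ + ρg h = P_atm + ½ρv₂².
With P₁ − P_atm = 68700 Pa, v₂ = √(2gh + 2ΔP/ρ) = √(2·9.8·3.66 + 2·68700/1000) = 14.5 m/s.

v = 14.5 m/s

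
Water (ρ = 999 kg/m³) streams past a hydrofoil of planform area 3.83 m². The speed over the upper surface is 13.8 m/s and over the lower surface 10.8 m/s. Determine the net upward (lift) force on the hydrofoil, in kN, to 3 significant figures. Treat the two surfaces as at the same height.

From P + ½ρv² = const at equal height, P_low − P_up = ½ρ(v_up² − v_low²).
ΔP = ½·999·(13.8² − 10.8²) = 36900 Pa.
Lift = ΔP · A = 36900 × 3.83 = 141000 N.

F = 141 kN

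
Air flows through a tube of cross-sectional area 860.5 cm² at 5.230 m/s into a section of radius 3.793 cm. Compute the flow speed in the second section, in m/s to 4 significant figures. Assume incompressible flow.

By continuity, v₂ = v₁·A₁/A₂ = 5.230·(860.5/45.20) = 99.57 m/s.

v₂ ≈ 99.57 m/s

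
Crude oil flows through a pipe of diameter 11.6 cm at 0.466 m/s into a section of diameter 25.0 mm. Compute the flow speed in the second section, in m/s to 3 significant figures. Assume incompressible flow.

Mass conservation (A₁v₁ = A₂v₂) gives v₂ = 0.466 × 106/4.91 = 10.0 m/s.

v₂ ≈ 10.0 m/s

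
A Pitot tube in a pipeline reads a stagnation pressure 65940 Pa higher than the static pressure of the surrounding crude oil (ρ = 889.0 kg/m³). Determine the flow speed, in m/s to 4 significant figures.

Bernoulli between the free stream and the stagnation point: ½ρv² = P_stag − P_static.
v = √(2ΔP/ρ) = √(2·65940/889.0) = 12.18 m/s.

v ≈ 12.18 m/s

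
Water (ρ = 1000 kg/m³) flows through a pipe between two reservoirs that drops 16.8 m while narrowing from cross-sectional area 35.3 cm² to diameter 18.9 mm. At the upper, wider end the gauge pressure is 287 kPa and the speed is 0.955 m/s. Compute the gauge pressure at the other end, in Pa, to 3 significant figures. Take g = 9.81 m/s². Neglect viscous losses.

P₂ ≈ 380000 Pa

By continuity, v₂ = v₁·A₁/A₂ = 0.955·(35.3/2.81) = 12.0 m/s.
Energy conservation along the streamline gives P₂ = P₁ − ½ρ(v₂² − v₁²) − ρg(h₂ − h₁).
P₂ = 287000 + ½·1000·(0.955² − 12.0²) − 1000·9.81·(−16.8) = 287000 + (-71700) − (-165000) = 380000 Pa.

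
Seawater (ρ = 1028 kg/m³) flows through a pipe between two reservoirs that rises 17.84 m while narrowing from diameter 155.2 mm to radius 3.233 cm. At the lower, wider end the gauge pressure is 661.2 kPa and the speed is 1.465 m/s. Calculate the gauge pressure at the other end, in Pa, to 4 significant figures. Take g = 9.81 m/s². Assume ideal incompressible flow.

By continuity, v₂ = v₁·A₁/A₂ = 1.465·(189.2/32.84) = 8.440 m/s.
Energy conservation along the streamline gives P₂ = P₁ − ½ρ(v₂² − v₁²) − ρg(h₂ − h₁).
P₂ = 661200 + ½·1028·(1.465² − 8.440²) − 1028·9.81·(+17.84) = 661200 + (-35510) − (179900) = 445800 Pa.

445800 Pa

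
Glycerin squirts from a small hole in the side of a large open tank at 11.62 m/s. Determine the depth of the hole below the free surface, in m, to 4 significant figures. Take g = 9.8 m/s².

6.889 m

Inverting v = √(2gh) gives h = v² / 2g.
h = 11.62²/(2·9.8) = 135.0/19.60 = 6.889 m.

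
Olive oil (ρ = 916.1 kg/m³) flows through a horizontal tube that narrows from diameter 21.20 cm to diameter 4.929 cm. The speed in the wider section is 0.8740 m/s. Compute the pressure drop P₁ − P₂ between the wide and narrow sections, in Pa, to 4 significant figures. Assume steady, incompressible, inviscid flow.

119400 Pa

Mass conservation (A₁v₁ = A₂v₂) gives v₂ = 0.8740 × 353.0/19.08 = 16.17 m/s.
The pipe is horizontal, so Bernoulli reduces to P₁ + ½ρv₁² = P₂ + ½ρv₂².
P₁ − P₂ = ½·916.1·(16.17² − 0.8740²) = ½·916.1·260.7 = 119400 Pa.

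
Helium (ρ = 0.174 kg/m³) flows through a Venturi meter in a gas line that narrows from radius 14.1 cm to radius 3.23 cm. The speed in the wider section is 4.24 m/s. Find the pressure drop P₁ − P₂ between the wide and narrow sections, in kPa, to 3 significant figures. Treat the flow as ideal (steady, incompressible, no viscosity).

By continuity, v₂ = v₁·A₁/A₂ = 4.24·(625/32.8) = 80.8 m/s.
With no height change, Bernoulli's equation is P₁ + ½ρv₁² = P₂ + ½ρv₂².
P₁ − P₂ = ½·0.174·(80.8² − 4.24²) = ½·0.174·6510 = 566 Pa.

ΔP = 0.566 kPa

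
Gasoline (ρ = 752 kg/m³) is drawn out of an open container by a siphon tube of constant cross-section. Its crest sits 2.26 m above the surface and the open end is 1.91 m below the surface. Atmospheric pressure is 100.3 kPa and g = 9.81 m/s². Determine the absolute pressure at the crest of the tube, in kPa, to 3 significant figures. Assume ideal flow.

69.5 kPa

From the surface to the outlet (both open to atmosphere, surface at rest): v = √(2g·h_out) = √(2·9.81·1.91) = 6.12 m/s.
With constant cross-section the crest speed equals v; applying Bernoulli from the surface up to the crest, P_top = P_atm − ½ρv² − ρg·h_top.
P_top = 100300 − ½·752·6.12² − 752·9.81·2.26 = 69500 Pa.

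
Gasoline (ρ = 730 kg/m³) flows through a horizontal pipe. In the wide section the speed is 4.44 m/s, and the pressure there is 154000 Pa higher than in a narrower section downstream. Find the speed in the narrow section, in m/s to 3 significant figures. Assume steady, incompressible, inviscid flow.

Horizontal Bernoulli: P₁ + ½ρv₁² = P₂ + ½ρv₂², so v₂² = v₁² + 2(P₁ − P₂)/ρ.
v₂ = √(4.44² + 2·154000/730) = √(19.7 + 422) = 21.0 m/s.

v₂ ≈ 21.0 m/s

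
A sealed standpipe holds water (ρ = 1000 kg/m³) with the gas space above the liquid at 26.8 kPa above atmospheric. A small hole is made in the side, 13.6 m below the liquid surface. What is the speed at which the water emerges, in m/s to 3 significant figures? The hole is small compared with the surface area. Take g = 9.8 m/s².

v ≈ 17.9 m/s

Take point 1 at the surface (v₁ ≈ 0) and point 2 at the hole (at atmospheric pressure). Bernoulli: P₁ + ρg h = P_atm + ½ρv₂².
With P₁ − P_atm = 26800 Pa, v₂ = √(2gh + 2ΔP/ρ) = √(2·9.8·13.6 + 2·26800/1000) = 17.9 m/s.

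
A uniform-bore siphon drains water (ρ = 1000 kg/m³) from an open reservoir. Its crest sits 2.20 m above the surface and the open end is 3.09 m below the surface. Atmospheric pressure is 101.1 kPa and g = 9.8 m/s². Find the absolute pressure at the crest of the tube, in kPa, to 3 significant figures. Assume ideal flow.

P_top ≈ 49.3 kPa

The outlet speed comes from Torricelli: v = √(2g·3.09) = 7.78 m/s.
Continuity keeps v the same throughout the tube; from surface to crest, P_atm + 0 = P_top + ½ρv² + ρg·h_top.
P_top = 101100 − ½·1000·7.78² − 1000·9.8·2.20 = 49300 Pa.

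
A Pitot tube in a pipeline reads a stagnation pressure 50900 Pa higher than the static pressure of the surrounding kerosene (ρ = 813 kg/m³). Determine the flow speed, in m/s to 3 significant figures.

At the stagnation point the flow is brought to rest, so Bernoulli gives P_stag − P_static = ½ρv².
v = √(2ΔP/ρ) = √(2·50900/813) = 11.2 m/s.

v ≈ 11.2 m/s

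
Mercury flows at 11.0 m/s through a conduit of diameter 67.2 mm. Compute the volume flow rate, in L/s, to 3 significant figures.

Q ≈ 39.0 L/s

Q = A·v = 0.00355 m² × 11.0 m/s = 0.0390 m³/s.
Converting: 0.0390 m³/s × 1000 = 39.0 L/s.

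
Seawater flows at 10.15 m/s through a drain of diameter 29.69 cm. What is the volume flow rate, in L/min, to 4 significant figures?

Q = A·v = 0.06923 m² × 10.15 m/s = 0.7027 m³/s.
Converting: 0.7027 m³/s × 60000 = 42160 L/min.

Q ≈ 42160 L/min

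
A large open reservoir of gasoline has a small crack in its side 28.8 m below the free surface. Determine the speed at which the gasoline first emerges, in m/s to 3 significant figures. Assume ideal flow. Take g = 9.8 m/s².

v ≈ 23.8 m/s

Torricelli's result v = √(2gh) gives v = √(2·9.8·28.8) = 23.8 m/s.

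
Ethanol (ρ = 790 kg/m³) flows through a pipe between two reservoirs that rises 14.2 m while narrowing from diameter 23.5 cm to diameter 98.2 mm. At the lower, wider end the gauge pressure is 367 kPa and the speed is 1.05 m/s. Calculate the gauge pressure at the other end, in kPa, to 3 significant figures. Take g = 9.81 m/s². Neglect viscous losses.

The volume flow rate is constant, so v₂ = (A₁/A₂)v₁ = (434/75.7)·1.05 = 6.01 m/s.
Energy conservation along the streamline gives P₂ = P₁ − ½ρ(v₂² − v₁²) − ρg(h₂ − h₁).
P₂ = 367000 + ½·790·(1.05² − 6.01²) − 790·9.81·(+14.2) = 367000 + (-13800) − (110000) = 243000 Pa.

P₂ = 243 kPa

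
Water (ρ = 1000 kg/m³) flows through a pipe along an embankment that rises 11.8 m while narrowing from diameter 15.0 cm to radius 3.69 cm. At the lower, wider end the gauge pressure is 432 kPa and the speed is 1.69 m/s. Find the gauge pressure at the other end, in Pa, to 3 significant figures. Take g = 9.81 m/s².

P₂ = 293000 Pa

The volume flow rate is constant, so v₂ = (A₁/A₂)v₁ = (177/42.8)·1.69 = 6.98 m/s.
Bernoulli: P₁ + ½ρv₁² + ρg h₁ = P₂ + ½ρv₂² + ρg h₂, so P₂ = P₁ + ½ρ(v₁² − v₂²) − ρg(h₂ − h₁).
P₂ = 432000 + ½·1000·(1.69² − 6.98²) − 1000·9.81·(+11.8) = 432000 + (-22900) − (116000) = 293000 Pa.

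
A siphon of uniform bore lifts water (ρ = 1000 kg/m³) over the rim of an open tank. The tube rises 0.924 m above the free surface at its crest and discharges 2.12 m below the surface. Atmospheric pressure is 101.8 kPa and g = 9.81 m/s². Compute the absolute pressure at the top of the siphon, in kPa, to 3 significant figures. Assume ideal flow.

P_top ≈ 71.9 kPa

From the surface to the outlet (both open to atmosphere, surface at rest): v = √(2g·h_out) = √(2·9.81·2.12) = 6.45 m/s.
Continuity keeps v the same throughout the tube; from surface to crest, P_atm + 0 = P_top + ½ρv² + ρg·h_top.
P_top = 101800 − ½·1000·6.45² − 1000·9.81·0.924 = 71900 Pa.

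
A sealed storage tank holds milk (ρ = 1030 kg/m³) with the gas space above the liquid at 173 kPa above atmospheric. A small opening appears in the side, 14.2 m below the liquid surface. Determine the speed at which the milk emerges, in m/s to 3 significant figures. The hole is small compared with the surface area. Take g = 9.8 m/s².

v ≈ 24.8 m/s

Take point 1 at the surface (v₁ ≈ 0) and point 2 at the hole (at atmospheric pressure). Bernoulli: P₁ + ρg h = P_atm + ½ρv₂².
With P₁ − P_atm = 173000 Pa, v₂ = √(2gh + 2ΔP/ρ) = √(2·9.8·14.2 + 2·173000/1030) = 24.8 m/s.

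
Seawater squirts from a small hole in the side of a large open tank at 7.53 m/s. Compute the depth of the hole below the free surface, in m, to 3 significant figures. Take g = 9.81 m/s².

h ≈ 2.89 m

For a small hole in a large open tank, ½v² = gh, giving h = v²/(2g).
h = 7.53²/(2·9.81) = 56.7/19.62 = 2.89 m.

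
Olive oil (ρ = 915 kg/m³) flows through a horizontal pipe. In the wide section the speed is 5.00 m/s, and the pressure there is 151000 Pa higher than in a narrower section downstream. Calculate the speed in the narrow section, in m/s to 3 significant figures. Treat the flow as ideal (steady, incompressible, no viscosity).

With h₁ = h₂, rearranging Bernoulli gives v₂ = √(v₁² + 2ΔP/ρ).
v₂ = √(5.00² + 2·151000/915) = √(25.0 + 330) = 18.8 m/s.

v₂ ≈ 18.8 m/s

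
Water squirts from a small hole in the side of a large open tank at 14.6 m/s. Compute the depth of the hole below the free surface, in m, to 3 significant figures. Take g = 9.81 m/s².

h ≈ 10.9 m

For a small hole in a large open tank, ½v² = gh, giving h = v²/(2g).
h = 14.6²/(2·9.81) = 213/19.62 = 10.9 m.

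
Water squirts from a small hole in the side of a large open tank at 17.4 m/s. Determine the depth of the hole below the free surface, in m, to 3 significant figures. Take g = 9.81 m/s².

For a small hole in a large open tank, ½v² = gh, giving h = v²/(2g).
h = 17.4²/(2·9.81) = 303/19.62 = 15.4 m.

h = 15.4 m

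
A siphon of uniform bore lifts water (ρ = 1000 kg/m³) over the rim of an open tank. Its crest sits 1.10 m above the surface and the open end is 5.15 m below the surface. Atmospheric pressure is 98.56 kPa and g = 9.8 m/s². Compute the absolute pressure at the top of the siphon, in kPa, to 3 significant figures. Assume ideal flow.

Bernoulli surface→outlet gives ½v² = g·h_out, so v = √(2·9.8·5.15) = 10.0 m/s.
The bore is uniform, so the speed at the crest is the same v. Bernoulli surface→crest: P_atm = P_top + ½ρv² + ρg·h_top.
P_top = 98560 − ½·1000·10.0² − 1000·9.8·1.10 = 37300 Pa.

P_top = 37.3 kPa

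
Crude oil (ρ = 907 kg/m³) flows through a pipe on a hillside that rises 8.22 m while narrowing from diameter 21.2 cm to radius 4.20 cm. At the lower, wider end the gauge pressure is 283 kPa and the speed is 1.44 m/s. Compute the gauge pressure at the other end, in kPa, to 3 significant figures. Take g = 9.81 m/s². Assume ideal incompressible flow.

By continuity, v₂ = v₁·A₁/A₂ = 1.44·(353/55.4) = 9.17 m/s.
Applying Bernoulli between the two ends and solving for P₂: P₂ = P₁ + ½ρ(v₁² − v₂²) − ρgΔh.
P₂ = 283000 + ½·907·(1.44² − 9.17²) − 907·9.81·(+8.22) = 283000 + (-37200) − (73100) = 173000 Pa.

173 kPa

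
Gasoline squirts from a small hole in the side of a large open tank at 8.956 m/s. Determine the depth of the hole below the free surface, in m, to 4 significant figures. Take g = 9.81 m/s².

Inverting v = √(2gh) gives h = v² / 2g.
h = 8.956²/(2·9.81) = 80.21/19.62 = 4.088 m.

h = 4.088 m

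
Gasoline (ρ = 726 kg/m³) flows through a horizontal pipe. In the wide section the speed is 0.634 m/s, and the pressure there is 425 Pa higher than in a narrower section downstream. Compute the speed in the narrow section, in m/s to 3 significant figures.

Along the level pipe P + ½ρv² is conserved, hence v₂² = v₁² + 2(P₁ − P₂)/ρ.
v₂ = √(0.634² + 2·425/726) = √(0.402 + 1.17) = 1.25 m/s.

v₂ ≈ 1.25 m/s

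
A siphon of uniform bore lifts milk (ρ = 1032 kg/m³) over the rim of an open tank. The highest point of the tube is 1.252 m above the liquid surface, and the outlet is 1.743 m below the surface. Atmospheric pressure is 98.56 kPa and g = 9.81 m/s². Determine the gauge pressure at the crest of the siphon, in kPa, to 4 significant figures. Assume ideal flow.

Bernoulli surface→outlet gives ½v² = g·h_out, so v = √(2·9.81·1.743) = 5.848 m/s.
Continuity keeps v the same throughout the tube; from surface to crest, P_atm + 0 = P_top + ½ρv² + ρg·h_top.
P_top = 98560 − ½·1032·5.848² − 1032·9.81·1.252 = 68240 Pa. So P_gauge = P_top − P_atm = -30320 Pa.

P_gauge ≈ -30.32 kPa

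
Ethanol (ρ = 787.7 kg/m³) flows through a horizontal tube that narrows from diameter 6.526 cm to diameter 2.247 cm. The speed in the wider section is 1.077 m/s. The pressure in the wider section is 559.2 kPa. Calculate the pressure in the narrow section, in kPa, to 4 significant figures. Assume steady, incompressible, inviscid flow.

Continuity gives A₁v₁ = A₂v₂, so v₂ = (33.45 cm²)/(3.965 cm²) × 1.077 m/s = 9.085 m/s.
Bernoulli (h₁ = h₂): P₁ − P₂ = ½ρ(v₂² − v₁²).
P₂ = P₁ − ½ρ(v₂² − v₁²) = 559200 − ½·787.7·(9.085² − 1.077²) = 559200 − 32050 = 527200 Pa.

P₂ = 527.2 kPa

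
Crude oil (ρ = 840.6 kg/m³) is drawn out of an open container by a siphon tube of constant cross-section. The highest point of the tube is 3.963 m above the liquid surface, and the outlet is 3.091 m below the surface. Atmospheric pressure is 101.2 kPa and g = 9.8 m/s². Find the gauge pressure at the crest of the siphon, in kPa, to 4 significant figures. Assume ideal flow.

Bernoulli surface→outlet gives ½v² = g·h_out, so v = √(2·9.8·3.091) = 7.784 m/s.
With constant cross-section the crest speed equals v; applying Bernoulli from the surface up to the crest, P_top = P_atm − ½ρv² − ρg·h_top.
P_top = 101200 − ½·840.6·7.784² − 840.6·9.8·3.963 = 43090 Pa. So P_gauge = P_top − P_atm = -58110 Pa.

-58.11 kPa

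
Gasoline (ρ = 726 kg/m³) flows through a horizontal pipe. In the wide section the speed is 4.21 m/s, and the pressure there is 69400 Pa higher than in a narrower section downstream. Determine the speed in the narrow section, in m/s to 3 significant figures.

Along the level pipe P + ½ρv² is conserved, hence v₂² = v₁² + 2(P₁ − P₂)/ρ.
v₂ = √(4.21² + 2·69400/726) = √(17.7 + 191) = 14.5 m/s.

v₂ ≈ 14.5 m/s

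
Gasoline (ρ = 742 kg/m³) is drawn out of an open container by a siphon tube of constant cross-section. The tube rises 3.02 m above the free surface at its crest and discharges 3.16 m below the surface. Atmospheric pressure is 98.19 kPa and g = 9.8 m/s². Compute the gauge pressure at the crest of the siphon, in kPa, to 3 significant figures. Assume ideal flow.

The outlet speed comes from Torricelli: v = √(2g·3.16) = 7.87 m/s.
Continuity keeps v the same throughout the tube; from surface to crest, P_atm + 0 = P_top + ½ρv² + ρg·h_top.
P_top = 98190 − ½·742·7.87² − 742·9.8·3.02 = 53300 Pa. So P_gauge = P_top − P_atm = -44900 Pa.

P_gauge = -44.9 kPa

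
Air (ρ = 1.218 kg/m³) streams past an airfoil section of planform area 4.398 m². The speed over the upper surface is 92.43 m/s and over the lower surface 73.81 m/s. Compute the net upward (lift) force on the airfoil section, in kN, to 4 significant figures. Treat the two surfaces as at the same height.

From P + ½ρv² = const at equal height, P_low − P_up = ½ρ(v_up² − v_low²).
ΔP = ½·1.218·(92.43² − 73.81²) = 1885 Pa.
Lift = ΔP · A = 1885 × 4.398 = 8291 N.

F ≈ 8.291 kN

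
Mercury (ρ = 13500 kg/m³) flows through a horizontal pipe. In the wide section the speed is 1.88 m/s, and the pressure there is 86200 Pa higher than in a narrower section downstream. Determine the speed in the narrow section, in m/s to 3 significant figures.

v₂ ≈ 4.04 m/s

Along the level pipe P + ½ρv² is conserved, hence v₂² = v₁² + 2(P₁ − P₂)/ρ.
v₂ = √(1.88² + 2·86200/13500) = √(3.53 + 12.8) = 4.04 m/s.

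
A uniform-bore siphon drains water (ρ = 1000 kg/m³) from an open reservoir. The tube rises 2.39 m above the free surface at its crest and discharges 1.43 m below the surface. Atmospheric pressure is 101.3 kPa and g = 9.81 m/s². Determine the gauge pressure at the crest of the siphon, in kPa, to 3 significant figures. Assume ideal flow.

Bernoulli surface→outlet gives ½v² = g·h_out, so v = √(2·9.81·1.43) = 5.30 m/s.
Continuity keeps v the same throughout the tube; from surface to crest, P_atm + 0 = P_top + ½ρv² + ρg·h_top.
P_top = 101300 − ½·1000·5.30² − 1000·9.81·2.39 = 63800 Pa. So P_gauge = P_top − P_atm = -37500 Pa.

P_gauge = -37.5 kPa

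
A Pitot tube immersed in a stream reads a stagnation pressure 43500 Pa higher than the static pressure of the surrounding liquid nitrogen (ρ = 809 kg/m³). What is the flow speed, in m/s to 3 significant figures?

10.4 m/s

The dynamic pressure equals the rise in static pressure at the stagnation point: ΔP = ½ρv².
v = √(2ΔP/ρ) = √(2·43500/809) = 10.4 m/s.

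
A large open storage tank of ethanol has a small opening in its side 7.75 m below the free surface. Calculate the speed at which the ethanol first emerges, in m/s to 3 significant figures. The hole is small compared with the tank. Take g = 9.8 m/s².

Torricelli's result v = √(2gh) gives v = √(2·9.8·7.75) = 12.3 m/s.

v = 12.3 m/s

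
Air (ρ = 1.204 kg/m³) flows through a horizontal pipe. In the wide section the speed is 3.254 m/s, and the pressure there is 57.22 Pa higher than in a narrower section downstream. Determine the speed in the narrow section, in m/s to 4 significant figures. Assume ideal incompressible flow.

10.28 m/s

Horizontal Bernoulli: P₁ + ½ρv₁² = P₂ + ½ρv₂², so v₂² = v₁² + 2(P₁ − P₂)/ρ.
v₂ = √(3.254² + 2·57.22/1.204) = √(10.59 + 95.05) = 10.28 m/s.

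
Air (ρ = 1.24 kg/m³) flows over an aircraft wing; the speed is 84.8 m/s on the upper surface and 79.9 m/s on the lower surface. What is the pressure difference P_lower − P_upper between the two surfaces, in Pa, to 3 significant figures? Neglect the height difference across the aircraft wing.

ΔP = 500 Pa

With negligible Δh, P + ½ρv² is constant, so P_low − P_up = ½ρ(v_up² − v_low²).
ΔP = ½·1.24·(84.8² − 79.9²) = 500 Pa.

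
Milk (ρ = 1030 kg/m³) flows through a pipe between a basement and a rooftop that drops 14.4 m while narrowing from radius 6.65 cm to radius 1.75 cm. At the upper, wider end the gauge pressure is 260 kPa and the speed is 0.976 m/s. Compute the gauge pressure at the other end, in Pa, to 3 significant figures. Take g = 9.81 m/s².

Mass conservation (A₁v₁ = A₂v₂) gives v₂ = 0.976 × 139/9.62 = 14.1 m/s.
Bernoulli: P₁ + ½ρv₁² + ρg h₁ = P₂ + ½ρv₂² + ρg h₂, so P₂ = P₁ + ½ρ(v₁² − v₂²) − ρg(h₂ − h₁).
P₂ = 260000 + ½·1030·(0.976² − 14.1²) − 1030·9.81·(−14.4) = 260000 + (-102000) − (-146000) = 304000 Pa.

304000 Pa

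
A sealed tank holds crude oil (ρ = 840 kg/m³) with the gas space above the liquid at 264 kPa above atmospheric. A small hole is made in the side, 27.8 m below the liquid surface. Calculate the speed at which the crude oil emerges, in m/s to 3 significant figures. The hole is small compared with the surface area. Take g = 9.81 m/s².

v ≈ 34.3 m/s

Take point 1 at the surface (v₁ ≈ 0) and point 2 at the hole (at atmospheric pressure). Bernoulli: P₁ + ρg h = P_atm + ½ρv₂².
With P₁ − P_atm = 264000 Pa, v₂ = √(2gh + 2ΔP/ρ) = √(2·9.81·27.8 + 2·264000/840) = 34.3 m/s.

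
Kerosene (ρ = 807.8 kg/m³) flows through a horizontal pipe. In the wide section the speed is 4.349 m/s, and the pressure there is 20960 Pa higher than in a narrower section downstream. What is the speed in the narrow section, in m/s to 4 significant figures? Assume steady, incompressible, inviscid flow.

Horizontal Bernoulli: P₁ + ½ρv₁² = P₂ + ½ρv₂², so v₂² = v₁² + 2(P₁ − P₂)/ρ.
v₂ = √(4.349² + 2·20960/807.8) = √(18.91 + 51.89) = 8.415 m/s.

8.415 m/s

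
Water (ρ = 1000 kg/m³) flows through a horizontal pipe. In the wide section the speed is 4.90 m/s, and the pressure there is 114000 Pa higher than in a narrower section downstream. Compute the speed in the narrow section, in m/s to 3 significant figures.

v₂ = 15.9 m/s

Along the level pipe P + ½ρv² is conserved, hence v₂² = v₁² + 2(P₁ − P₂)/ρ.
v₂ = √(4.90² + 2·114000/1000) = √(24.0 + 228) = 15.9 m/s.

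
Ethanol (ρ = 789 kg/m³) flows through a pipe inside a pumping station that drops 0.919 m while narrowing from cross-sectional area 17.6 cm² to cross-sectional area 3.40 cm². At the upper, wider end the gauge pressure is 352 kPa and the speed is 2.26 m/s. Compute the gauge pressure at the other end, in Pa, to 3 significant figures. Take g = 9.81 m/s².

The volume flow rate is constant, so v₂ = (A₁/A₂)v₁ = (17.6/3.40)·2.26 = 11.7 m/s.
Energy conservation along the streamline gives P₂ = P₁ − ½ρ(v₂² − v₁²) − ρg(h₂ − h₁).
P₂ = 352000 + ½·789·(2.26² − 11.7²) − 789·9.81·(−0.919) = 352000 + (-52000) − (-7110) = 307000 Pa.

307000 Pa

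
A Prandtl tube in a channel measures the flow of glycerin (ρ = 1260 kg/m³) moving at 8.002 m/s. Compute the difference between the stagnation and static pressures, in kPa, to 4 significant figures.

At the stagnation point the flow is brought to rest, so Bernoulli gives P_stag − P_static = ½ρv².
ΔP = ½·1260·8.002² = 40340 Pa.

ΔP ≈ 40.34 kPa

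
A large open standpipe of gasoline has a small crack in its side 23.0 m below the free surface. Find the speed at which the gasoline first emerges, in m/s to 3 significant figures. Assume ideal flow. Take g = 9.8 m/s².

The surface is effectively still and both ends are open, so ½v² = gh and v = √(2·9.8·23.0) = 21.2 m/s.

v = 21.2 m/s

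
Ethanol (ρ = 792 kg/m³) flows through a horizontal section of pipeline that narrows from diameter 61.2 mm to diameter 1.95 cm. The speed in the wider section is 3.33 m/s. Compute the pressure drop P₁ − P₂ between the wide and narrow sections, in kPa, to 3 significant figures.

Mass conservation (A₁v₁ = A₂v₂) gives v₂ = 3.33 × 29.4/2.99 = 32.8 m/s.
With no height change, Bernoulli's equation is P₁ + ½ρv₁² = P₂ + ½ρv₂².
P₁ − P₂ = ½·792·(32.8² − 3.33²) = ½·792·1060 = 422000 Pa.

ΔP ≈ 422 kPa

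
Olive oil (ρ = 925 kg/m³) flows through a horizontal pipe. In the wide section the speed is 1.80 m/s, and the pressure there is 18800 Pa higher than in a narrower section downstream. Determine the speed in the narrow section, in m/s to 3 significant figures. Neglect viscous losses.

Horizontal Bernoulli: P₁ + ½ρv₁² = P₂ + ½ρv₂², so v₂² = v₁² + 2(P₁ − P₂)/ρ.
v₂ = √(1.80² + 2·18800/925) = √(3.24 + 40.6) = 6.62 m/s.

6.62 m/s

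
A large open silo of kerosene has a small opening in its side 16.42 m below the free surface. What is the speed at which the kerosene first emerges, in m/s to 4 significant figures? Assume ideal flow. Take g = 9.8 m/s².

Bernoulli from surface to hole (P equal, v_surface ≈ 0): v = √(2gh) = √(2×9.8×16.42) = 17.94 m/s.

v ≈ 17.94 m/s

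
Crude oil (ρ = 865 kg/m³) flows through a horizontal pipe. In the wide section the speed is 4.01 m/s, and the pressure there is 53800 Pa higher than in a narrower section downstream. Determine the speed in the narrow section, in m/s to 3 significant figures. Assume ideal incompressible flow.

v₂ = 11.9 m/s

Along the level pipe P + ½ρv² is conserved, hence v₂² = v₁² + 2(P₁ − P₂)/ρ.
v₂ = √(4.01² + 2·53800/865) = √(16.1 + 124) = 11.9 m/s.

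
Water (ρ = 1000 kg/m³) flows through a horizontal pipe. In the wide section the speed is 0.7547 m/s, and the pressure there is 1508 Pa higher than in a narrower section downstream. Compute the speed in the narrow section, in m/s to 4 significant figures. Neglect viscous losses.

Along the level pipe P + ½ρv² is conserved, hence v₂² = v₁² + 2(P₁ − P₂)/ρ.
v₂ = √(0.7547² + 2·1508/1000) = √(0.5696 + 3.016) = 1.894 m/s.

v₂ ≈ 1.894 m/s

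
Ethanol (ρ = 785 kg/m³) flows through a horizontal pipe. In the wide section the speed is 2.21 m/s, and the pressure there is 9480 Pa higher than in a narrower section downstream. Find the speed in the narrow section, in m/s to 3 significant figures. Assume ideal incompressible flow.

Horizontal Bernoulli: P₁ + ½ρv₁² = P₂ + ½ρv₂², so v₂² = v₁² + 2(P₁ − P₂)/ρ.
v₂ = √(2.21² + 2·9480/785) = √(4.88 + 24.2) = 5.39 m/s.

v₂ = 5.39 m/s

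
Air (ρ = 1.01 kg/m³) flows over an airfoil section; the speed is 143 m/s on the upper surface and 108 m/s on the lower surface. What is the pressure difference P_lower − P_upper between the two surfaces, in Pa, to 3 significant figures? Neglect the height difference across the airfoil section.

ΔP ≈ 4440 Pa

The pressure is lower where the speed is higher: ΔP = ½ρ(v_up² − v_low²).
ΔP = ½·1.01·(143² − 108²) = 4440 Pa.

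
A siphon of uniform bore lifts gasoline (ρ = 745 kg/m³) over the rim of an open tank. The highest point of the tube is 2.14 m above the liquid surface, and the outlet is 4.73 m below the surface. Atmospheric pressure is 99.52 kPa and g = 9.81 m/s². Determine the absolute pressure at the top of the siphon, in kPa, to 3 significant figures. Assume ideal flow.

Bernoulli surface→outlet gives ½v² = g·h_out, so v = √(2·9.81·4.73) = 9.63 m/s.
With constant cross-section the crest speed equals v; applying Bernoulli from the surface up to the crest, P_top = P_atm − ½ρv² − ρg·h_top.
P_top = 99520 − ½·745·9.63² − 745·9.81·2.14 = 49300 Pa.

P_top ≈ 49.3 kPa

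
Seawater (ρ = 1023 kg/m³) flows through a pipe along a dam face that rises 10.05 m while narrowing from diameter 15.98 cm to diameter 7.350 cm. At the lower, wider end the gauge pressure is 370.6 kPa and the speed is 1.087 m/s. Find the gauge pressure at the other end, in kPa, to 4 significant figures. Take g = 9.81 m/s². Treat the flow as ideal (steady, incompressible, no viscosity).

256.8 kPa

The volume flow rate is constant, so v₂ = (A₁/A₂)v₁ = (200.6/42.43)·1.087 = 5.138 m/s.
Bernoulli: P₁ + ½ρv₁² + ρg h₁ = P₂ + ½ρv₂² + ρg h₂, so P₂ = P₁ + ½ρ(v₁² − v₂²) − ρg(h₂ − h₁).
P₂ = 370600 + ½·1023·(1.087² − 5.138²) − 1023·9.81·(+10.05) = 370600 + (-12900) − (100900) = 256800 Pa.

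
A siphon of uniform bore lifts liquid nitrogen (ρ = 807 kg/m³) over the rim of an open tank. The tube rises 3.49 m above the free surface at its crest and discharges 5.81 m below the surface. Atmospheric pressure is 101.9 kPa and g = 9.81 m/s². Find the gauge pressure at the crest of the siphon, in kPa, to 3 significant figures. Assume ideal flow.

P_gauge ≈ -73.6 kPa

From the surface to the outlet (both open to atmosphere, surface at rest): v = √(2g·h_out) = √(2·9.81·5.81) = 10.7 m/s.
Continuity keeps v the same throughout the tube; from surface to crest, P_atm + 0 = P_top + ½ρv² + ρg·h_top.
P_top = 101900 − ½·807·10.7² − 807·9.81·3.49 = 28300 Pa. So P_gauge = P_top − P_atm = -73600 Pa.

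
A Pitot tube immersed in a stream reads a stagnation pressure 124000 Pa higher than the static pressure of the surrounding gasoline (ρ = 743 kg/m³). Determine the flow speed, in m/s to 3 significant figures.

18.3 m/s

The dynamic pressure equals the rise in static pressure at the stagnation point: ΔP = ½ρv².
v = √(2ΔP/ρ) = √(2·124000/743) = 18.3 m/s.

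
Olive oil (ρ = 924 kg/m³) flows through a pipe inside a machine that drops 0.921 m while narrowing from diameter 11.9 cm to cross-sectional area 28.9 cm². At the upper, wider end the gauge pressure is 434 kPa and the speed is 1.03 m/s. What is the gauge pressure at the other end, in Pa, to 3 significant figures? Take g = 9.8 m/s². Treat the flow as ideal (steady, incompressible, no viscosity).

By continuity, v₂ = v₁·A₁/A₂ = 1.03·(111/28.9) = 3.96 m/s.
Energy conservation along the streamline gives P₂ = P₁ − ½ρ(v₂² − v₁²) − ρg(h₂ − h₁).
P₂ = 434000 + ½·924·(1.03² − 3.96²) − 924·9.8·(−0.921) = 434000 + (-6770) − (-8340) = 436000 Pa.

P₂ = 436000 Pa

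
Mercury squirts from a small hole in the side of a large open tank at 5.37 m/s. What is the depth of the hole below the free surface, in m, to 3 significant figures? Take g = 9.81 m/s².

h = 1.47 m

Torricelli: v = √(2gh), so h = v²/(2g).
h = 5.37²/(2·9.81) = 28.8/19.62 = 1.47 m.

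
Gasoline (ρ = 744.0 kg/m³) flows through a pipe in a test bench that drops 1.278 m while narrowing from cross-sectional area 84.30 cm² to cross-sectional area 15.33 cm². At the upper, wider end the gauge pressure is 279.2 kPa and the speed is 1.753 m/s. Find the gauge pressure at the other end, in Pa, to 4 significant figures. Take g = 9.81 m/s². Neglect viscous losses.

Mass conservation (A₁v₁ = A₂v₂) gives v₂ = 1.753 × 84.30/15.33 = 9.640 m/s.
Bernoulli: P₁ + ½ρv₁² + ρg h₁ = P₂ + ½ρv₂² + ρg h₂, so P₂ = P₁ + ½ρ(v₁² − v₂²) − ρg(h₂ − h₁).
P₂ = 279200 + ½·744.0·(1.753² − 9.640²) − 744.0·9.81·(−1.278) = 279200 + (-33430) − (-9328) = 255100 Pa.

255100 Pa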